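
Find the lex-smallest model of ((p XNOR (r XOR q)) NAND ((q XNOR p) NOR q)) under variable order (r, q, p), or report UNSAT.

r=0, q=0, p=0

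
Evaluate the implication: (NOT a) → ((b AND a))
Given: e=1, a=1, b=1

Antecedent (NOT a) = 0; consequent ((b AND a)) = 1.
0 → 1 = 1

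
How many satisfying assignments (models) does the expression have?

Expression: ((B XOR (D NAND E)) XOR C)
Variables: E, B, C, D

Satisfying assignments: (0,0,0,0), (0,0,0,1), (0,1,1,0), (0,1,1,1), (1,0,0,0), (1,0,1,1), (1,1,0,1), (1,1,1,0)
Count: 8 out of 16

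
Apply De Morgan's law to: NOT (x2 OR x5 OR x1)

NOT x2 AND NOT x5 AND NOT x1
De Morgan's: NOT(OR of terms) = AND of negations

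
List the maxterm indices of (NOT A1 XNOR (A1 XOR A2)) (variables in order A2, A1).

ΠM(0, 1) = (A2 OR A1) AND (A2 OR NOT A1)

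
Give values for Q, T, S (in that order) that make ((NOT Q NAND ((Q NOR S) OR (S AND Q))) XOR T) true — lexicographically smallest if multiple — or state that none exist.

Q=0, T=0, S=1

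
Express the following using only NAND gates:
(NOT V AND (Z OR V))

(((V NAND V) NAND ((Z NAND Z) NAND (V NAND V))) NAND ((V NAND V) NAND ((Z NAND Z) NAND (V NAND V))))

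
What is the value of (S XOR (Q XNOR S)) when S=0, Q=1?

Substituting: (0 XOR (1 XNOR 0))
= 0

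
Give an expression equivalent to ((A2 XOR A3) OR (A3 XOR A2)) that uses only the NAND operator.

((((A2 NAND (A2 NAND A3)) NAND (A3 NAND (A2 NAND A3))) NAND ((A2 NAND (A2 NAND A3)) NAND (A3 NAND (A2 NAND A3)))) NAND (((A3 NAND (A3 NAND A2)) NAND (A2 NAND (A3 NAND A2))) NAND ((A3 NAND (A3 NAND A2)) NAND (A2 NAND (A3 NAND A2)))))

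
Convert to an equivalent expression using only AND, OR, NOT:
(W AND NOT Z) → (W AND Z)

NOT (W AND NOT Z) OR (W AND Z)
(Implication elimination: A → B = NOT A OR B)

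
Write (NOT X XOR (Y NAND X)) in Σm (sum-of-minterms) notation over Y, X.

Σm(1) = (NOT Y AND X)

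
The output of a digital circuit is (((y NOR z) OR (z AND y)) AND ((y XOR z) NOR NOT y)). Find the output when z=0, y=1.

Substituting: (((1 NOR 0) OR (0 AND 1)) AND ((1 XOR 0) NOR NOT 1))
= 0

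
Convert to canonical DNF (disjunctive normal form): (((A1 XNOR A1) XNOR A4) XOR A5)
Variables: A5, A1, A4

(NOT A5 AND NOT A1 AND A4) OR (NOT A5 AND A1 AND A4) OR (A5 AND NOT A1 AND NOT A4) OR (A5 AND A1 AND NOT A4)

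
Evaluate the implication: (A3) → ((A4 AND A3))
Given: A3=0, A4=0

Antecedent (A3) = 0; consequent ((A4 AND A3)) = 0.
0 → 0 = 1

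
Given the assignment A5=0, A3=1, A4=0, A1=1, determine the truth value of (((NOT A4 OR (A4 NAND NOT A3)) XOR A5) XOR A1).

Substituting: (((NOT 0 OR (0 NAND NOT 1)) XOR 0) XOR 1)
= 0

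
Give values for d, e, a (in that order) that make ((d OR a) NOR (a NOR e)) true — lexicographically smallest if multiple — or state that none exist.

d=0, e=1, a=0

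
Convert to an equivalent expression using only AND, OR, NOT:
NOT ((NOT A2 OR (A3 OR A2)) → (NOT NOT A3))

(NOT A2 OR (A3 OR A2)) AND NOT A3
(Negated implication: NOT(A → B) = A AND NOT B)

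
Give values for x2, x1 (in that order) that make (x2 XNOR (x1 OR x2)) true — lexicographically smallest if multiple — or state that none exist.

x2=0, x1=0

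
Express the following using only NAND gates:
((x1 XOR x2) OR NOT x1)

((((x1 NAND (x1 NAND x2)) NAND (x2 NAND (x1 NAND x2))) NAND ((x1 NAND (x1 NAND x2)) NAND (x2 NAND (x1 NAND x2)))) NAND ((x1 NAND x1) NAND (x1 NAND x1)))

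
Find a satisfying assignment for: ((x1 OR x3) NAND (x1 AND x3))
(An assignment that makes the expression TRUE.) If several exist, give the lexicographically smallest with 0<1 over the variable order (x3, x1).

x3=0, x1=0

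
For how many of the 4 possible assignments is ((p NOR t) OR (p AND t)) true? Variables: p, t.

Satisfying assignments: (0,0), (1,1)
Count: 2 out of 4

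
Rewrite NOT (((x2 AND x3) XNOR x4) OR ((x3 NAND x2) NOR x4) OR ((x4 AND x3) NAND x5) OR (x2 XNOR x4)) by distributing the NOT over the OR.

NOT ((x2 AND x3) XNOR x4) AND NOT ((x3 NAND x2) NOR x4) AND NOT ((x4 AND x3) NAND x5) AND NOT (x2 XNOR x4)
De Morgan's: NOT(OR of terms) = AND of negations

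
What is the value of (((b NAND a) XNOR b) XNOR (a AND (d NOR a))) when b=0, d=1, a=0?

Substituting: (((0 NAND 0) XNOR 0) XNOR (0 AND (1 NOR 0)))
= 1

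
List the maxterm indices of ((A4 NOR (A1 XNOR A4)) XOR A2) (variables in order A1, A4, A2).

ΠM(0, 2, 5, 6) = (A1 OR A4 OR A2) AND (A1 OR NOT A4 OR A2) AND (NOT A1 OR A4 OR NOT A2) AND (NOT A1 OR NOT A4 OR A2)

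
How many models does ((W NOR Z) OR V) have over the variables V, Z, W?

Satisfying assignments: (0,0,0), (1,0,0), (1,0,1), (1,1,0), (1,1,1)
Count: 5 out of 8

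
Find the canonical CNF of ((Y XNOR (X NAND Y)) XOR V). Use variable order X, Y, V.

(X OR Y OR V) AND (X OR NOT Y OR NOT V) AND (NOT X OR Y OR V) AND (NOT X OR NOT Y OR V)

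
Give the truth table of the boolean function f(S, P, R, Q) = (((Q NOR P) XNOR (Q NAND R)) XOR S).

S | P | R | Q | Output
----------------------
0 | 0 | 0 | 0 | 1
0 | 0 | 0 | 1 | 0
0 | 0 | 1 | 0 | 1
0 | 0 | 1 | 1 | 1
0 | 1 | 0 | 0 | 0
0 | 1 | 0 | 1 | 0
0 | 1 | 1 | 0 | 0
0 | 1 | 1 | 1 | 1
1 | 0 | 0 | 0 | 0
1 | 0 | 0 | 1 | 1
1 | 0 | 1 | 0 | 0
1 | 0 | 1 | 1 | 0
1 | 1 | 0 | 0 | 1
1 | 1 | 0 | 1 | 1
1 | 1 | 1 | 0 | 1
1 | 1 | 1 | 1 | 0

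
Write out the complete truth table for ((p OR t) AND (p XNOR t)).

p | t | Output
--------------
0 | 0 | 0
0 | 1 | 0
1 | 0 | 0
1 | 1 | 1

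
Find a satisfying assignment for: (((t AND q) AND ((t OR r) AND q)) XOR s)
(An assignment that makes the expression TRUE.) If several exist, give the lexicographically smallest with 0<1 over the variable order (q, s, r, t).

q=0, s=1, r=0, t=0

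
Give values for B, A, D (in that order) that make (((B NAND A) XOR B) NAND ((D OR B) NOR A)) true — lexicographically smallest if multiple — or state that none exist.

B=0, A=0, D=1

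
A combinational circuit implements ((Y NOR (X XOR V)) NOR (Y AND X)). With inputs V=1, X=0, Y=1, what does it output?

Substituting: ((1 NOR (0 XOR 1)) NOR (1 AND 0))
= 1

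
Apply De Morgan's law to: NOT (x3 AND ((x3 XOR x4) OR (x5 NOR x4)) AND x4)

NOT x3 OR NOT ((x3 XOR x4) OR (x5 NOR x4)) OR NOT x4
De Morgan's: NOT(AND of terms) = OR of negations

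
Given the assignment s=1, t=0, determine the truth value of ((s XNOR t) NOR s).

Substituting: ((1 XNOR 0) NOR 1)
= 0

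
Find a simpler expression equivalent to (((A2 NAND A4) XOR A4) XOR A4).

By XOR self-cancellation ((E XOR v) XOR v = E):
= (A2 NAND A4)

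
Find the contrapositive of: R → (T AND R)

Contrapositive: NOT (T AND R) → NOT R
Note: A statement and its contrapositive are logically equivalent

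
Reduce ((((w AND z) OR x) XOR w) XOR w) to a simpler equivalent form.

By XOR self-cancellation ((E XOR v) XOR v = E):
= ((w AND z) OR x)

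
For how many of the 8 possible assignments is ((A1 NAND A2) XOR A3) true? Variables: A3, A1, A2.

Satisfying assignments: (0,0,0), (0,0,1), (0,1,0), (1,1,1)
Count: 4 out of 8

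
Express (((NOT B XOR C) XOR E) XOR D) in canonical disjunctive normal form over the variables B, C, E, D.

(NOT B AND NOT C AND NOT E AND NOT D) OR (NOT B AND NOT C AND E AND D) OR (NOT B AND C AND NOT E AND D) OR (NOT B AND C AND E AND NOT D) OR (B AND NOT C AND NOT E AND D) OR (B AND NOT C AND E AND NOT D) OR (B AND C AND NOT E AND NOT D) OR (B AND C AND E AND D)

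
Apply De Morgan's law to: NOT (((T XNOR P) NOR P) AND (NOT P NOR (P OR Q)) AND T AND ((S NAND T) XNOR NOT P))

NOT ((T XNOR P) NOR P) OR NOT (NOT P NOR (P OR Q)) OR NOT T OR NOT ((S NAND T) XNOR NOT P)
De Morgan's: NOT(AND of terms) = OR of negations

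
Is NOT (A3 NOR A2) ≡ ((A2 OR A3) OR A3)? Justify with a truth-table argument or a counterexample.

Yes, they are equivalent — the two output columns agree on all 4 assignments:
A2 | A3 | Expression 1 | Expression 2
-------------------------------------
0 | 0 | 0 | 0
0 | 1 | 1 | 1
1 | 0 | 1 | 1
1 | 1 | 1 | 1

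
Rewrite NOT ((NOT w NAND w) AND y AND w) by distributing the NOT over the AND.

NOT (NOT w NAND w) OR NOT y OR NOT w
De Morgan's: NOT(AND of terms) = OR of negations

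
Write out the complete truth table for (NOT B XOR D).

B | D | Output
--------------
0 | 0 | 1
0 | 1 | 0
1 | 0 | 0
1 | 1 | 1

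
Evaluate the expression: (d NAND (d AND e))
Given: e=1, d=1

Substituting: (1 NAND (1 AND 1))
= 0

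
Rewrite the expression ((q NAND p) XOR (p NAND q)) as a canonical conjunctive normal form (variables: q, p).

(q OR p) AND (q OR NOT p) AND (NOT q OR p) AND (NOT q OR NOT p)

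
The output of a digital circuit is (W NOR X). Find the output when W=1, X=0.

Substituting: (1 NOR 0)
= 0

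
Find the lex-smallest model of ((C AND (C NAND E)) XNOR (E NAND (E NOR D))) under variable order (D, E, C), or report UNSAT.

D=0, E=0, C=1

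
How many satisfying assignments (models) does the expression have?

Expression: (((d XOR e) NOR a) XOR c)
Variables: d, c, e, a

Satisfying assignments: (0,0,0,0), (0,1,0,1), (0,1,1,0), (0,1,1,1), (1,0,1,0), (1,1,0,0), (1,1,0,1), (1,1,1,1)
Count: 8 out of 16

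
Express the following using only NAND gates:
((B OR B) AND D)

((((B NAND B) NAND (B NAND B)) NAND D) NAND (((B NAND B) NAND (B NAND B)) NAND D))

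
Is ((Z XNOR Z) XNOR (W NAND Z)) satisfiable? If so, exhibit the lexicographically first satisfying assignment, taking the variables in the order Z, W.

Z=0, W=0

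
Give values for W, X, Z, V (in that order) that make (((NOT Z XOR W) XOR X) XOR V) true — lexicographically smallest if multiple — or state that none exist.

W=0, X=0, Z=0, V=0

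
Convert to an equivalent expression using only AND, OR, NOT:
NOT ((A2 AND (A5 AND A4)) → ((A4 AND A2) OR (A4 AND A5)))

(A2 AND (A5 AND A4)) AND NOT ((A4 AND A2) OR (A4 AND A5))
(Negated implication: NOT(A → B) = A AND NOT B)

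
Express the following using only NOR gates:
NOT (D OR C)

(((D NOR C) NOR (D NOR C)) NOR ((D NOR C) NOR (D NOR C)))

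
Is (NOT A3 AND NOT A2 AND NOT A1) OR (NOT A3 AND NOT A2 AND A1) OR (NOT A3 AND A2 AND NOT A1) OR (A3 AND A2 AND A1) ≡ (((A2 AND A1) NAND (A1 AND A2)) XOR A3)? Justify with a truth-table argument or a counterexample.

Yes, they are equivalent — the two output columns agree on all 8 assignments:
A3 | A2 | A1 | Expression 1 | Expression 2
------------------------------------------
0 | 0 | 0 | 1 | 1
0 | 0 | 1 | 1 | 1
0 | 1 | 0 | 1 | 1
0 | 1 | 1 | 0 | 0
1 | 0 | 0 | 0 | 0
1 | 0 | 1 | 0 | 0
1 | 1 | 0 | 0 | 0
1 | 1 | 1 | 1 | 1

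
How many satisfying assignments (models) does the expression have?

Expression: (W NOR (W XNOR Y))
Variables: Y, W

Satisfying assignments: (1,0)
Count: 1 out of 4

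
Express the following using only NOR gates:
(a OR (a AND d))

((a NOR ((a NOR a) NOR (d NOR d))) NOR (a NOR ((a NOR a) NOR (d NOR d))))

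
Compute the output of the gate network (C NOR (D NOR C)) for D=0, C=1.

Substituting: (1 NOR (0 NOR 1))
= 0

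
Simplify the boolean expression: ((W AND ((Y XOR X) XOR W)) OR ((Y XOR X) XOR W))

By absorption (E OR (E AND v) = E):
= ((Y XOR X) XOR W)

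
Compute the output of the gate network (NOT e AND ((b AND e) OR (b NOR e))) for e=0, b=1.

Substituting: (NOT 0 AND ((1 AND 0) OR (1 NOR 0)))
= 0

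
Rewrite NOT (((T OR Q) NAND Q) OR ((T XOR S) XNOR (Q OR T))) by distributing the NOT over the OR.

NOT ((T OR Q) NAND Q) AND NOT ((T XOR S) XNOR (Q OR T))
De Morgan's: NOT(OR of terms) = AND of negations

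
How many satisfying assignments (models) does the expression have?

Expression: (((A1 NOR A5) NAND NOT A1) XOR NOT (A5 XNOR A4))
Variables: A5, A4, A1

Satisfying assignments: (0,0,1), (0,1,0), (1,1,0), (1,1,1)
Count: 4 out of 8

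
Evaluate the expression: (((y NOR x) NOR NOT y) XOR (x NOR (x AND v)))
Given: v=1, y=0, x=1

Substituting: (((0 NOR 1) NOR NOT 0) XOR (1 NOR (1 AND 1)))
= 0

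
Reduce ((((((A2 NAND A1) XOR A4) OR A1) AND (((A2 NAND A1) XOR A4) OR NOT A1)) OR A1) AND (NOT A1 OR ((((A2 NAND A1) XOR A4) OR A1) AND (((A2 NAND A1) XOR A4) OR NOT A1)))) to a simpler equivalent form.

By distribution ((E OR v) AND (E OR NOT v) = E) then distribution ((E OR v) AND (E OR NOT v) = E):
= ((A2 NAND A1) XOR A4)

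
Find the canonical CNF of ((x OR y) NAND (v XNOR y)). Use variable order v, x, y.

(v OR NOT x OR y) AND (NOT v OR x OR NOT y) AND (NOT v OR NOT x OR NOT y)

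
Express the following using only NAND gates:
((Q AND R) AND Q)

((((Q NAND R) NAND (Q NAND R)) NAND Q) NAND (((Q NAND R) NAND (Q NAND R)) NAND Q))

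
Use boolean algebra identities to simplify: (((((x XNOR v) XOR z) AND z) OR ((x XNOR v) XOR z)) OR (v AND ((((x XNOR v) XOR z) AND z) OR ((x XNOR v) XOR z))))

By absorption (E OR (E AND v) = E) then absorption (E OR (E AND v) = E):
= ((x XNOR v) XOR z)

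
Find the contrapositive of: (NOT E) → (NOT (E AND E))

Contrapositive: (E AND E) → E
Note: A statement and its contrapositive are logically equivalent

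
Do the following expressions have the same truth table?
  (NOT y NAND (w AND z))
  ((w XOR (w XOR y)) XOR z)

No. Counterexample: with w=0, z=0, y=0, Expression 1 = 1 but Expression 2 = 0.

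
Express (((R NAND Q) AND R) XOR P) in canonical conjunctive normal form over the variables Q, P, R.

(Q OR P OR R) AND (Q OR NOT P OR NOT R) AND (NOT Q OR P OR R) AND (NOT Q OR P OR NOT R)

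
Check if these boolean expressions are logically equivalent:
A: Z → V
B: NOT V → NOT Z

Yes, Contrapositive is always equivalent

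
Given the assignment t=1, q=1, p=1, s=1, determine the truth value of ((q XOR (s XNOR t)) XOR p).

Substituting: ((1 XOR (1 XNOR 1)) XOR 1)
= 1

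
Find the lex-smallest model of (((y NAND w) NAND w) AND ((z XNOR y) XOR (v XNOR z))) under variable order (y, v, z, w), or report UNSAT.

y=0, v=1, z=0, w=0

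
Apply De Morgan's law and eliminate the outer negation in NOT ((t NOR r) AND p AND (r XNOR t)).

NOT (t NOR r) OR NOT p OR NOT (r XNOR t)
De Morgan's: NOT(AND of terms) = OR of negations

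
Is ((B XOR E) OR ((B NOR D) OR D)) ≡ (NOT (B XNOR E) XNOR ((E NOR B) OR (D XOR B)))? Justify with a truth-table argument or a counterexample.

No. Counterexample: with D=0, B=0, E=0, Expression 1 = 1 but Expression 2 = 0.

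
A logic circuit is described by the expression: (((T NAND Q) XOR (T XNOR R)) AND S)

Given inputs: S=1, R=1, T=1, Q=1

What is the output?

Substituting: (((1 NAND 1) XOR (1 XNOR 1)) AND 1)
= 1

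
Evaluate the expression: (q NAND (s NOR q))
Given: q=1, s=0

Substituting: (1 NAND (0 NOR 1))
= 1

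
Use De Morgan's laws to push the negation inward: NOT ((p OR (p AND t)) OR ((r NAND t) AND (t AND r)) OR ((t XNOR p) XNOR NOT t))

NOT (p OR (p AND t)) AND NOT ((r NAND t) AND (t AND r)) AND NOT ((t XNOR p) XNOR NOT t)
De Morgan's: NOT(OR of terms) = AND of negations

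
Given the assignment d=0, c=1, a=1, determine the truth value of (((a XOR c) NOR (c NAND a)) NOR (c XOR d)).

Substituting: (((1 XOR 1) NOR (1 NAND 1)) NOR (1 XOR 0))
= 0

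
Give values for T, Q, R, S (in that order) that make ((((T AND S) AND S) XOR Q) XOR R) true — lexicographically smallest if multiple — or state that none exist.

T=0, Q=0, R=1, S=0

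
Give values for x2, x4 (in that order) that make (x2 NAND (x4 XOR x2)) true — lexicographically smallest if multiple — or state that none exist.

x2=0, x4=0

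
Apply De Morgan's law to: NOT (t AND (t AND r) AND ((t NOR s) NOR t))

NOT t OR NOT (t AND r) OR NOT ((t NOR s) NOR t)
De Morgan's: NOT(AND of terms) = OR of negations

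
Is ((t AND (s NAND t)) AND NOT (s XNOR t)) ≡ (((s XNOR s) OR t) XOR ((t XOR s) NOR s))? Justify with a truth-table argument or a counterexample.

No. Counterexample: with s=1, t=0, Expression 1 = 0 but Expression 2 = 1.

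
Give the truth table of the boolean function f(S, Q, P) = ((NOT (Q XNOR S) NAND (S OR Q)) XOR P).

S | Q | P | Output
------------------
0 | 0 | 0 | 1
0 | 0 | 1 | 0
0 | 1 | 0 | 0
0 | 1 | 1 | 1
1 | 0 | 0 | 0
1 | 0 | 1 | 1
1 | 1 | 0 | 1
1 | 1 | 1 | 0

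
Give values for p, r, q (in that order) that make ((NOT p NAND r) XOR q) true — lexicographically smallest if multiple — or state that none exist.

p=0, r=0, q=0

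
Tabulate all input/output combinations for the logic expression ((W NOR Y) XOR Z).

Y | W | Z | Output
------------------
0 | 0 | 0 | 1
0 | 0 | 1 | 0
0 | 1 | 0 | 0
0 | 1 | 1 | 1
1 | 0 | 0 | 0
1 | 0 | 1 | 1
1 | 1 | 0 | 0
1 | 1 | 1 | 1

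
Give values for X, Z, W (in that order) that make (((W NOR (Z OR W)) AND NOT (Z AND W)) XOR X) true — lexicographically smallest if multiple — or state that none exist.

X=0, Z=0, W=0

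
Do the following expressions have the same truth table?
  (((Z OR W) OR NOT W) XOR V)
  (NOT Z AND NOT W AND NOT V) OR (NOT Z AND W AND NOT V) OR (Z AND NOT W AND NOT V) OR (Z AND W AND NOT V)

Yes, they are equivalent — the two output columns agree on all 8 assignments:
Z | W | V | Expression 1 | Expression 2
---------------------------------------
0 | 0 | 0 | 1 | 1
0 | 0 | 1 | 0 | 0
0 | 1 | 0 | 1 | 1
0 | 1 | 1 | 0 | 0
1 | 0 | 0 | 1 | 1
1 | 0 | 1 | 0 | 0
1 | 1 | 0 | 1 | 1
1 | 1 | 1 | 0 | 0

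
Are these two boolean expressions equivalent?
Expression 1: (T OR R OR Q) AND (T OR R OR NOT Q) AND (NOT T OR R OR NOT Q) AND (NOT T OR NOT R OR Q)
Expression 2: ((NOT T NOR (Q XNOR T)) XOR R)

Yes, they are equivalent — the two output columns agree on all 8 assignments:
T | R | Q | Expression 1 | Expression 2
---------------------------------------
0 | 0 | 0 | 0 | 0
0 | 0 | 1 | 0 | 0
0 | 1 | 0 | 1 | 1
0 | 1 | 1 | 1 | 1
1 | 0 | 0 | 1 | 1
1 | 0 | 1 | 0 | 0
1 | 1 | 0 | 0 | 0
1 | 1 | 1 | 1 | 1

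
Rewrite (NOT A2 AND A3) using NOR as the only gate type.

(((A2 NOR A2) NOR (A2 NOR A2)) NOR (A3 NOR A3))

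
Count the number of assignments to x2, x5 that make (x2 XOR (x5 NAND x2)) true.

Satisfying assignments: (0,0), (0,1), (1,1)
Count: 3 out of 4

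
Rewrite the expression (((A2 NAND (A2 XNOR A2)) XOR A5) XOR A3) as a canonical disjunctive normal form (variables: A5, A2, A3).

(NOT A5 AND NOT A2 AND NOT A3) OR (NOT A5 AND A2 AND A3) OR (A5 AND NOT A2 AND A3) OR (A5 AND A2 AND NOT A3)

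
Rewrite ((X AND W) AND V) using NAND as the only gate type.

((((X NAND W) NAND (X NAND W)) NAND V) NAND (((X NAND W) NAND (X NAND W)) NAND V))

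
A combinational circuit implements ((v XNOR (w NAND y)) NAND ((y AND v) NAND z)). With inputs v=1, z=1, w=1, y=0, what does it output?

Substituting: ((1 XNOR (1 NAND 0)) NAND ((0 AND 1) NAND 1))
= 0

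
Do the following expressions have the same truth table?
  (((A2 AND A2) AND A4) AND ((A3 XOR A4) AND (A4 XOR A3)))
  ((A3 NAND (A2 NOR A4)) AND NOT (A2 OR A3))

No. Counterexample: with A2=0, A4=0, A3=0, Expression 1 = 0 but Expression 2 = 1.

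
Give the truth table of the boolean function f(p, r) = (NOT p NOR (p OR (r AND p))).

p | r | Output
--------------
0 | 0 | 0
0 | 1 | 0
1 | 0 | 0
1 | 1 | 0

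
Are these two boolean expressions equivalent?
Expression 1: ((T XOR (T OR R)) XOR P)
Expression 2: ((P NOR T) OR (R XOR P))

No. Counterexample: with R=0, P=0, T=0, Expression 1 = 0 but Expression 2 = 1.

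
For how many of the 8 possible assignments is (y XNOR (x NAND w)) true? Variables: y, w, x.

Satisfying assignments: (0,1,1), (1,0,0), (1,0,1), (1,1,0)
Count: 4 out of 8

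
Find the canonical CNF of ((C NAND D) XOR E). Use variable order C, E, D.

(C OR NOT E OR D) AND (C OR NOT E OR NOT D) AND (NOT C OR E OR NOT D) AND (NOT C OR NOT E OR D)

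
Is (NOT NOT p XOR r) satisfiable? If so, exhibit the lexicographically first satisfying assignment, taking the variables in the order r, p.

r=0, p=1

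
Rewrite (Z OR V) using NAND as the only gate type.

((Z NAND Z) NAND (V NAND V))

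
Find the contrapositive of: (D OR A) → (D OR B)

Contrapositive: NOT (D OR B) → NOT (D OR A)
Note: A statement and its contrapositive are logically equivalent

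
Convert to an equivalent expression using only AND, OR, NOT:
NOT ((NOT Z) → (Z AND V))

(NOT Z) AND NOT (Z AND V)
(Negated implication: NOT(A → B) = A AND NOT B)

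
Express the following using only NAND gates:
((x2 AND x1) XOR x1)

((((x2 NAND x1) NAND (x2 NAND x1)) NAND (((x2 NAND x1) NAND (x2 NAND x1)) NAND x1)) NAND (x1 NAND (((x2 NAND x1) NAND (x2 NAND x1)) NAND x1)))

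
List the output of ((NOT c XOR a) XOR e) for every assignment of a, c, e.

a | c | e | Output
------------------
0 | 0 | 0 | 1
0 | 0 | 1 | 0
0 | 1 | 0 | 0
0 | 1 | 1 | 1
1 | 0 | 0 | 0
1 | 0 | 1 | 1
1 | 1 | 0 | 1
1 | 1 | 1 | 0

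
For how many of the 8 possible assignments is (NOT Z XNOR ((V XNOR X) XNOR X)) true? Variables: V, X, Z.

Satisfying assignments: (0,0,1), (0,1,1), (1,0,0), (1,1,0)
Count: 4 out of 8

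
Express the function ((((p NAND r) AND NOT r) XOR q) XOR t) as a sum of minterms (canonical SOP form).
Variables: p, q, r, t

Σm(0, 3, 5, 6, 8, 11, 13, 14) = (NOT p AND NOT q AND NOT r AND NOT t) OR (NOT p AND NOT q AND r AND t) OR (NOT p AND q AND NOT r AND t) OR (NOT p AND q AND r AND NOT t) OR (p AND NOT q AND NOT r AND NOT t) OR (p AND NOT q AND r AND t) OR (p AND q AND NOT r AND t) OR (p AND q AND r AND NOT t)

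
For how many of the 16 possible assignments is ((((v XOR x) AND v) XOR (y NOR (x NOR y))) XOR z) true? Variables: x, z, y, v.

Satisfying assignments: (0,0,0,1), (0,0,1,1), (0,1,0,0), (0,1,1,0), (1,0,0,0), (1,0,0,1), (1,1,1,0), (1,1,1,1)
Count: 8 out of 16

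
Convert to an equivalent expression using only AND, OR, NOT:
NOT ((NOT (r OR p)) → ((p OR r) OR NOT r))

(NOT (r OR p)) AND NOT ((p OR r) OR NOT r)
(Negated implication: NOT(A → B) = A AND NOT B)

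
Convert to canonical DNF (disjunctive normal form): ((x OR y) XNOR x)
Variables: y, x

(NOT y AND NOT x) OR (NOT y AND x) OR (y AND x)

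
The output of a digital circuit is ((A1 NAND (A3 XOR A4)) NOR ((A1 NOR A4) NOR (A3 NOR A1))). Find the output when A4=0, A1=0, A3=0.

Substituting: ((0 NAND (0 XOR 0)) NOR ((0 NOR 0) NOR (0 NOR 0)))
= 0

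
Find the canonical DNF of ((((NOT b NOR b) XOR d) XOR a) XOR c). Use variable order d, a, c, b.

(NOT d AND NOT a AND c AND NOT b) OR (NOT d AND NOT a AND c AND b) OR (NOT d AND a AND NOT c AND NOT b) OR (NOT d AND a AND NOT c AND b) OR (d AND NOT a AND NOT c AND NOT b) OR (d AND NOT a AND NOT c AND b) OR (d AND a AND c AND NOT b) OR (d AND a AND c AND b)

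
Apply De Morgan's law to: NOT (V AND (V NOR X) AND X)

NOT V OR NOT (V NOR X) OR NOT X
De Morgan's: NOT(AND of terms) = OR of negations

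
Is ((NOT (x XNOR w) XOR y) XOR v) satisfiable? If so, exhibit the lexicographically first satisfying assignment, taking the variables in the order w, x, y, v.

w=0, x=0, y=0, v=1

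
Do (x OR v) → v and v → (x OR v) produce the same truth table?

No, Converse is not equivalent to original (counterexample: v=0, x=1)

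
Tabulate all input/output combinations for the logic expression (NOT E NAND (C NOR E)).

E | C | Output
--------------
0 | 0 | 0
0 | 1 | 1
1 | 0 | 1
1 | 1 | 1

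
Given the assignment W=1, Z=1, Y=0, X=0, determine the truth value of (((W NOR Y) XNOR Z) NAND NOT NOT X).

Substituting: (((1 NOR 0) XNOR 1) NAND NOT NOT 0)
= 1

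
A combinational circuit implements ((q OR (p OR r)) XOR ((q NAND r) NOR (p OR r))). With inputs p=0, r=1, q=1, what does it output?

Substituting: ((1 OR (0 OR 1)) XOR ((1 NAND 1) NOR (0 OR 1)))
= 1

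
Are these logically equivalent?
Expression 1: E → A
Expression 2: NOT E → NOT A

No, Inverse is not equivalent to original (counterexample: D=0, E=0, A=1)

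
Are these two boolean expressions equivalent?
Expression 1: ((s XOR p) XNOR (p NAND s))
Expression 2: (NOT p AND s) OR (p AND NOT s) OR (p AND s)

Yes, they are equivalent — the two output columns agree on all 4 assignments:
p | s | Expression 1 | Expression 2
-----------------------------------
0 | 0 | 0 | 0
0 | 1 | 1 | 1
1 | 0 | 1 | 1
1 | 1 | 1 | 1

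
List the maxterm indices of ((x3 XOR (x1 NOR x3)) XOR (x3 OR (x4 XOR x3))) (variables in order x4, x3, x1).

ΠM(1, 2, 3, 4, 6, 7) = (x4 OR x3 OR NOT x1) AND (x4 OR NOT x3 OR x1) AND (x4 OR NOT x3 OR NOT x1) AND (NOT x4 OR x3 OR x1) AND (NOT x4 OR NOT x3 OR x1) AND (NOT x4 OR NOT x3 OR NOT x1)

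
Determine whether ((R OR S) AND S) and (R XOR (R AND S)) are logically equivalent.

No. Counterexample: with S=0, R=1, Expression 1 = 0 but Expression 2 = 1.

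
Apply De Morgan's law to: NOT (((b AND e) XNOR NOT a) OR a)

NOT ((b AND e) XNOR NOT a) AND NOT a
De Morgan's: NOT(OR of terms) = AND of negations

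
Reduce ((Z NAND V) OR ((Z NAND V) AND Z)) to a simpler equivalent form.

By absorption (E OR (E AND v) = E):
= (Z NAND V)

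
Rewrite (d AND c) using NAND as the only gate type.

((d NAND c) NAND (d NAND c))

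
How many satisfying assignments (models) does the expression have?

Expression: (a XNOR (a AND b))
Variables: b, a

Satisfying assignments: (0,0), (1,0), (1,1)
Count: 3 out of 4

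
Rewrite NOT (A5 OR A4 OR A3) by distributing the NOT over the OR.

NOT A5 AND NOT A4 AND NOT A3
De Morgan's: NOT(OR of terms) = AND of negations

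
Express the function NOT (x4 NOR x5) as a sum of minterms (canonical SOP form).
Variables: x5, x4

Σm(1, 2, 3) = (NOT x5 AND x4) OR (x5 AND NOT x4) OR (x5 AND x4)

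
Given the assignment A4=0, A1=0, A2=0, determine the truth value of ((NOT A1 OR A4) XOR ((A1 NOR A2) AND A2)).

Substituting: ((NOT 0 OR 0) XOR ((0 NOR 0) AND 0))
= 1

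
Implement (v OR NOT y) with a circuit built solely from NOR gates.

((v NOR (y NOR y)) NOR (v NOR (y NOR y)))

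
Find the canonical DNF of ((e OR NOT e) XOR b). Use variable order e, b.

(NOT e AND NOT b) OR (e AND NOT b)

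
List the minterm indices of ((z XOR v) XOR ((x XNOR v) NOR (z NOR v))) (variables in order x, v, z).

Σm(1, 3, 6) = (NOT x AND NOT v AND z) OR (NOT x AND v AND z) OR (x AND v AND NOT z)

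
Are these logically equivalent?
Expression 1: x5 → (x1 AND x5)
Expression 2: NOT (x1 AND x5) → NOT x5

Yes, Contrapositive is always equivalent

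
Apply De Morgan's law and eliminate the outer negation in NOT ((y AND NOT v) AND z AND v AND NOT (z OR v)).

NOT (y AND NOT v) OR NOT z OR NOT v OR (z OR v)
De Morgan's: NOT(AND of terms) = OR of negations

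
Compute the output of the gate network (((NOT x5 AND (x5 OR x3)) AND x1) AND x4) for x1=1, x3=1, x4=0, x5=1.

Substituting: (((NOT 1 AND (1 OR 1)) AND 1) AND 0)
= 0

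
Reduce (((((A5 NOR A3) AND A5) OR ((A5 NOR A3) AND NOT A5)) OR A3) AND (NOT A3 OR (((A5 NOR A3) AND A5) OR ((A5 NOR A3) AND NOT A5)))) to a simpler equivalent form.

By distribution ((E OR v) AND (E OR NOT v) = E) then distribution ((E AND v) OR (E AND NOT v) = E):
= (A5 NOR A3)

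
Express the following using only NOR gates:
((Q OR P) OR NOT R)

((((Q NOR P) NOR (Q NOR P)) NOR (R NOR R)) NOR (((Q NOR P) NOR (Q NOR P)) NOR (R NOR R)))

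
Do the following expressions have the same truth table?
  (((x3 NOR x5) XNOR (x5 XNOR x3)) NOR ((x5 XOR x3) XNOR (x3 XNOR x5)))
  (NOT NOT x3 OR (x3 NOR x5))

No. Counterexample: with x5=0, x3=0, Expression 1 = 0 but Expression 2 = 1.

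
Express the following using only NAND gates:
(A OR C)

((A NAND A) NAND (C NAND C))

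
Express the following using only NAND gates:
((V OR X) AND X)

((((V NAND V) NAND (X NAND X)) NAND X) NAND (((V NAND V) NAND (X NAND X)) NAND X))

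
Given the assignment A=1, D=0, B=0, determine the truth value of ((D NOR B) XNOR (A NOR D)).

Substituting: ((0 NOR 0) XNOR (1 NOR 0))
= 0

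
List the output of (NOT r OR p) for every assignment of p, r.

p | r | Output
--------------
0 | 0 | 1
0 | 1 | 0
1 | 0 | 1
1 | 1 | 1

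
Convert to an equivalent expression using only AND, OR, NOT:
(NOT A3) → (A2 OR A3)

A3 OR (A2 OR A3)
(Implication elimination: A → B = NOT A OR B)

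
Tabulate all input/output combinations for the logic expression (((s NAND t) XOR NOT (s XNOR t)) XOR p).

t | p | s | Output
------------------
0 | 0 | 0 | 1
0 | 0 | 1 | 0
0 | 1 | 0 | 0
0 | 1 | 1 | 1
1 | 0 | 0 | 0
1 | 0 | 1 | 0
1 | 1 | 0 | 1
1 | 1 | 1 | 1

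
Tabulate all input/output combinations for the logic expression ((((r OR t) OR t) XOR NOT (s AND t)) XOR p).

r | p | s | t | Output
----------------------
0 | 0 | 0 | 0 | 1
0 | 0 | 0 | 1 | 0
0 | 0 | 1 | 0 | 1
0 | 0 | 1 | 1 | 1
0 | 1 | 0 | 0 | 0
0 | 1 | 0 | 1 | 1
0 | 1 | 1 | 0 | 0
0 | 1 | 1 | 1 | 0
1 | 0 | 0 | 0 | 0
1 | 0 | 0 | 1 | 0
1 | 0 | 1 | 0 | 0
1 | 0 | 1 | 1 | 1
1 | 1 | 0 | 0 | 1
1 | 1 | 0 | 1 | 1
1 | 1 | 1 | 0 | 1
1 | 1 | 1 | 1 | 0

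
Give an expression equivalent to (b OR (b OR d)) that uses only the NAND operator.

((b NAND b) NAND (((b NAND b) NAND (d NAND d)) NAND ((b NAND b) NAND (d NAND d))))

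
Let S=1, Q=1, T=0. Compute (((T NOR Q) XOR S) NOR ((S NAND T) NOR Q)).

Substituting: (((0 NOR 1) XOR 1) NOR ((1 NAND 0) NOR 1))
= 0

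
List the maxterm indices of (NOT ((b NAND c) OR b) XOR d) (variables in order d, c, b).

ΠM(0, 1, 2, 3) = (d OR c OR b) AND (d OR c OR NOT b) AND (d OR NOT c OR b) AND (d OR NOT c OR NOT b)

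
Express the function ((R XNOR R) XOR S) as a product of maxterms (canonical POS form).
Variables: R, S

ΠM(1, 3) = (R OR NOT S) AND (NOT R OR NOT S)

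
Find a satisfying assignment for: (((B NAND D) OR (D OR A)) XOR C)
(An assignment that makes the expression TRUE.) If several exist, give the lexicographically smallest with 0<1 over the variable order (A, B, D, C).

A=0, B=0, D=0, C=0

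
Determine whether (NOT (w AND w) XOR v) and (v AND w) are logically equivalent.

No. Counterexample: with v=0, w=0, Expression 1 = 1 but Expression 2 = 0.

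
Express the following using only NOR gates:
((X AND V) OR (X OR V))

((((X NOR X) NOR (V NOR V)) NOR ((X NOR V) NOR (X NOR V))) NOR (((X NOR X) NOR (V NOR V)) NOR ((X NOR V) NOR (X NOR V))))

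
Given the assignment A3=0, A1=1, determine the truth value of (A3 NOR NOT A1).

Substituting: (0 NOR NOT 1)
= 1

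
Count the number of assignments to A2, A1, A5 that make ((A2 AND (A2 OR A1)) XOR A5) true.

Satisfying assignments: (0,0,1), (0,1,1), (1,0,0), (1,1,0)
Count: 4 out of 8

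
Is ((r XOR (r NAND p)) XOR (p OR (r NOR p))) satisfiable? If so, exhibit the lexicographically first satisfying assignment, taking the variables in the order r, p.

UNSATISFIABLE - no assignment makes this expression true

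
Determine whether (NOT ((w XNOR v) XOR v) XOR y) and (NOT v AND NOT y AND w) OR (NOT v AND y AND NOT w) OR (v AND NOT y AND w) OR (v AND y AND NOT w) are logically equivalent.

Yes, they are equivalent — the two output columns agree on all 8 assignments:
v | y | w | Expression 1 | Expression 2
---------------------------------------
0 | 0 | 0 | 0 | 0
0 | 0 | 1 | 1 | 1
0 | 1 | 0 | 1 | 1
0 | 1 | 1 | 0 | 0
1 | 0 | 0 | 0 | 0
1 | 0 | 1 | 1 | 1
1 | 1 | 0 | 1 | 1
1 | 1 | 1 | 0 | 0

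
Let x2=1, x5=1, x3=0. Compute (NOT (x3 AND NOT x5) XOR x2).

Substituting: (NOT (0 AND NOT 1) XOR 1)
= 0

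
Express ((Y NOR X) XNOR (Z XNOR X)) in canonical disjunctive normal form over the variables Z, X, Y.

(NOT Z AND NOT X AND NOT Y) OR (NOT Z AND X AND NOT Y) OR (NOT Z AND X AND Y) OR (Z AND NOT X AND Y)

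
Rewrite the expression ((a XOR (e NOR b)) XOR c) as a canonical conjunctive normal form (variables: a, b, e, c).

(a OR b OR e OR NOT c) AND (a OR b OR NOT e OR c) AND (a OR NOT b OR e OR c) AND (a OR NOT b OR NOT e OR c) AND (NOT a OR b OR e OR c) AND (NOT a OR b OR NOT e OR NOT c) AND (NOT a OR NOT b OR e OR NOT c) AND (NOT a OR NOT b OR NOT e OR NOT c)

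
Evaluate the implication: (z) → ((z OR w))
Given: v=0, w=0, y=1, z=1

Antecedent (z) = 1; consequent ((z OR w)) = 1.
1 → 1 = 1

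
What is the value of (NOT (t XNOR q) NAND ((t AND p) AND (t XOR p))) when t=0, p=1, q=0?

Substituting: (NOT (0 XNOR 0) NAND ((0 AND 1) AND (0 XOR 1)))
= 1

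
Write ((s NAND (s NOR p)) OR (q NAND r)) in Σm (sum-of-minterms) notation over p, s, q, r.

Σm(0, 1, 2, 3, 4, 5, 6, 7, 8, 9, 10, 11, 12, 13, 14, 15) = (NOT p AND NOT s AND NOT q AND NOT r) OR (NOT p AND NOT s AND NOT q AND r) OR (NOT p AND NOT s AND q AND NOT r) OR (NOT p AND NOT s AND q AND r) OR (NOT p AND s AND NOT q AND NOT r) OR (NOT p AND s AND NOT q AND r) OR (NOT p AND s AND q AND NOT r) OR (NOT p AND s AND q AND r) OR (p AND NOT s AND NOT q AND NOT r) OR (p AND NOT s AND NOT q AND r) OR (p AND NOT s AND q AND NOT r) OR (p AND NOT s AND q AND r) OR (p AND s AND NOT q AND NOT r) OR (p AND s AND NOT q AND r) OR (p AND s AND q AND NOT r) OR (p AND s AND q AND r)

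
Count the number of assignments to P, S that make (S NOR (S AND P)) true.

Satisfying assignments: (0,0), (1,0)
Count: 2 out of 4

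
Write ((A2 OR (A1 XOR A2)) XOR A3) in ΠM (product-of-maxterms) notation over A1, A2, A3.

ΠM(0, 3, 5, 7) = (A1 OR A2 OR A3) AND (A1 OR NOT A2 OR NOT A3) AND (NOT A1 OR A2 OR NOT A3) AND (NOT A1 OR NOT A2 OR NOT A3)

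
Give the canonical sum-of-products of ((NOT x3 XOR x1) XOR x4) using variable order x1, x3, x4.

Σm(0, 3, 5, 6) = (NOT x1 AND NOT x3 AND NOT x4) OR (NOT x1 AND x3 AND x4) OR (x1 AND NOT x3 AND x4) OR (x1 AND x3 AND NOT x4)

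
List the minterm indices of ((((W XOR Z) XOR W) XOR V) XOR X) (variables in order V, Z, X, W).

Σm(2, 3, 4, 5, 8, 9, 14, 15) = (NOT V AND NOT Z AND X AND NOT W) OR (NOT V AND NOT Z AND X AND W) OR (NOT V AND Z AND NOT X AND NOT W) OR (NOT V AND Z AND NOT X AND W) OR (V AND NOT Z AND NOT X AND NOT W) OR (V AND NOT Z AND NOT X AND W) OR (V AND Z AND X AND NOT W) OR (V AND Z AND X AND W)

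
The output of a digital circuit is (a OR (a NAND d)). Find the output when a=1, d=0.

Substituting: (1 OR (1 NAND 0))
= 1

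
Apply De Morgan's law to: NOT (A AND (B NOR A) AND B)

NOT A OR NOT (B NOR A) OR NOT B
De Morgan's: NOT(AND of terms) = OR of negations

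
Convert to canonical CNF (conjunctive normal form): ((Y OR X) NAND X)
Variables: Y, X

(Y OR NOT X) AND (NOT Y OR NOT X)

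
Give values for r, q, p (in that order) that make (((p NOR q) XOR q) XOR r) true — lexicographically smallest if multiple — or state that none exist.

r=0, q=0, p=0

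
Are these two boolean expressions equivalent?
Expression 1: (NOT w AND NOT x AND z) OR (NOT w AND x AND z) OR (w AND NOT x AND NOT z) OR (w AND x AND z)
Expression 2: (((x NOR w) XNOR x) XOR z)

Yes, they are equivalent — the two output columns agree on all 8 assignments:
w | x | z | Expression 1 | Expression 2
---------------------------------------
0 | 0 | 0 | 0 | 0
0 | 0 | 1 | 1 | 1
0 | 1 | 0 | 0 | 0
0 | 1 | 1 | 1 | 1
1 | 0 | 0 | 1 | 1
1 | 0 | 1 | 0 | 0
1 | 1 | 0 | 0 | 0
1 | 1 | 1 | 1 | 1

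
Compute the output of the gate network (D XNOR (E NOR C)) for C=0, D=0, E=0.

Substituting: (0 XNOR (0 NOR 0))
= 0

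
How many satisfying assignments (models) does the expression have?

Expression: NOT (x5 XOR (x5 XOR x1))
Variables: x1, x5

Satisfying assignments: (0,0), (0,1)
Count: 2 out of 4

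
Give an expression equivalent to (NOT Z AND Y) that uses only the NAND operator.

(((Z NAND Z) NAND Y) NAND ((Z NAND Z) NAND Y))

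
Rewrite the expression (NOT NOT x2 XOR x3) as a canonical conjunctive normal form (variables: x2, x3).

(x2 OR x3) AND (NOT x2 OR NOT x3)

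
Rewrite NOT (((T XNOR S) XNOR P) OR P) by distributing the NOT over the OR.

NOT ((T XNOR S) XNOR P) AND NOT P
De Morgan's: NOT(OR of terms) = AND of negations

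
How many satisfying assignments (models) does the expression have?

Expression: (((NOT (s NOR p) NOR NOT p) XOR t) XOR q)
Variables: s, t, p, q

Satisfying assignments: (0,0,0,1), (0,0,1,1), (0,1,0,0), (0,1,1,0), (1,0,0,1), (1,0,1,1), (1,1,0,0), (1,1,1,0)
Count: 8 out of 16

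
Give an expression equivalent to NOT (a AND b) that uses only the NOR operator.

(((a NOR a) NOR (b NOR b)) NOR ((a NOR a) NOR (b NOR b)))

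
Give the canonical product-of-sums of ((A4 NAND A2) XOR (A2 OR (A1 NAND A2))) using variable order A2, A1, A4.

ΠM(0, 1, 2, 3, 4, 6) = (A2 OR A1 OR A4) AND (A2 OR A1 OR NOT A4) AND (A2 OR NOT A1 OR A4) AND (A2 OR NOT A1 OR NOT A4) AND (NOT A2 OR A1 OR A4) AND (NOT A2 OR NOT A1 OR A4)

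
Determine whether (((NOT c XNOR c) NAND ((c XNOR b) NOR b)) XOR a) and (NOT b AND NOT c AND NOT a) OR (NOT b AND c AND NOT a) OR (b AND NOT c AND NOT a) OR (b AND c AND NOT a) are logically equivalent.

Yes, they are equivalent — the two output columns agree on all 8 assignments:
b | c | a | Expression 1 | Expression 2
---------------------------------------
0 | 0 | 0 | 1 | 1
0 | 0 | 1 | 0 | 0
0 | 1 | 0 | 1 | 1
0 | 1 | 1 | 0 | 0
1 | 0 | 0 | 1 | 1
1 | 0 | 1 | 0 | 0
1 | 1 | 0 | 1 | 1
1 | 1 | 1 | 0 | 0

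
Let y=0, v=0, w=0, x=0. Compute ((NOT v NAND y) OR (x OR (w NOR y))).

Substituting: ((NOT 0 NAND 0) OR (0 OR (0 NOR 0)))
= 1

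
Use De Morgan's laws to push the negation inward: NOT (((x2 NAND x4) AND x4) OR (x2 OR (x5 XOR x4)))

NOT ((x2 NAND x4) AND x4) AND NOT (x2 OR (x5 XOR x4))
De Morgan's: NOT(OR of terms) = AND of negations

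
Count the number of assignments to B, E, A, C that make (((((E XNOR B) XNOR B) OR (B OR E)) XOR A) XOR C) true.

Satisfying assignments: (0,0,0,1), (0,0,1,0), (0,1,0,0), (0,1,1,1), (1,0,0,0), (1,0,1,1), (1,1,0,0), (1,1,1,1)
Count: 8 out of 16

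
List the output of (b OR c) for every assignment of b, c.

b | c | Output
--------------
0 | 0 | 0
0 | 1 | 1
1 | 0 | 1
1 | 1 | 1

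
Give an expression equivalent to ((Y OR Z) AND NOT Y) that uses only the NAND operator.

((((Y NAND Y) NAND (Z NAND Z)) NAND (Y NAND Y)) NAND (((Y NAND Y) NAND (Z NAND Z)) NAND (Y NAND Y)))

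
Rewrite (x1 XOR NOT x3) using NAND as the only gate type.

((x1 NAND (x1 NAND (x3 NAND x3))) NAND ((x3 NAND x3) NAND (x1 NAND (x3 NAND x3))))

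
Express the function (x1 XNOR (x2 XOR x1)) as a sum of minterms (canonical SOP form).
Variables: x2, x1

Σm(0, 1) = (NOT x2 AND NOT x1) OR (NOT x2 AND x1)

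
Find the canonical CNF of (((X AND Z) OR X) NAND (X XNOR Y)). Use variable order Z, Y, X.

(Z OR NOT Y OR NOT X) AND (NOT Z OR NOT Y OR NOT X)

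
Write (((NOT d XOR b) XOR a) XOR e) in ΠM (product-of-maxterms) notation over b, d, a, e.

ΠM(1, 2, 4, 7, 8, 11, 13, 14) = (b OR d OR a OR NOT e) AND (b OR d OR NOT a OR e) AND (b OR NOT d OR a OR e) AND (b OR NOT d OR NOT a OR NOT e) AND (NOT b OR d OR a OR e) AND (NOT b OR d OR NOT a OR NOT e) AND (NOT b OR NOT d OR a OR NOT e) AND (NOT b OR NOT d OR NOT a OR e)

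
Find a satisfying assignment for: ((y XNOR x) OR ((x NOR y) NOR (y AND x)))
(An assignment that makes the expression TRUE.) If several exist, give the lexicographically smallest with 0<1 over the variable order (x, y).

x=0, y=0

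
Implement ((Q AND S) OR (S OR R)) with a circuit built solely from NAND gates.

((((Q NAND S) NAND (Q NAND S)) NAND ((Q NAND S) NAND (Q NAND S))) NAND (((S NAND S) NAND (R NAND R)) NAND ((S NAND S) NAND (R NAND R))))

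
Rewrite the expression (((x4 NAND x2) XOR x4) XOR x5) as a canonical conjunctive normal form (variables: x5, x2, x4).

(x5 OR x2 OR NOT x4) AND (NOT x5 OR x2 OR x4) AND (NOT x5 OR NOT x2 OR x4) AND (NOT x5 OR NOT x2 OR NOT x4)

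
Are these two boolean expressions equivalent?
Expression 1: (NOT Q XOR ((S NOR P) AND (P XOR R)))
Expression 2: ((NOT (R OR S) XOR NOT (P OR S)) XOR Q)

No. Counterexample: with R=0, S=0, Q=0, P=0, Expression 1 = 1 but Expression 2 = 0.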